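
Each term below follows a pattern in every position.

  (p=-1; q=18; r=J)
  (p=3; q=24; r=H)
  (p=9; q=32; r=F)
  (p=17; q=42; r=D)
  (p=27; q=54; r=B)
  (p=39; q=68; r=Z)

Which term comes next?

P goes -1, 3, 9, 17, 27, 39 → 53 (differences are 4, 6, 8, … (increasing by 2 each time)).
Q goes 18, 24, 32, 42, 54, 68 → 84 (differences are 6, 8, 10, … (increasing by 2 each time)).
R — letters move back 2 places in the alphabet, wrapping A→Z: J, H, F, D, B, Z → X.
Combining the parts gives (p=53; q=84; r=X).

(p=53; q=84; r=X)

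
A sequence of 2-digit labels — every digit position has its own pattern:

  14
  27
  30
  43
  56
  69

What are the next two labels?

First digit: +1 each step, mod 10; 1, 2, 3, 4, 5, 6 → 7 → 8.
Second digit: 4, 7, 0, 3, 6, 9 → 2 → 5 (+3 each step, mod 10).
So the next two labels are 72 and 85.

72, 85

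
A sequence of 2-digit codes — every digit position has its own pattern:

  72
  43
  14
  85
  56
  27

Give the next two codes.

98, 69

For the first digit, −3 each step, mod 10: 7, 4, 1, 8, 5, 2 → 9 → 6.
For the second digit, +1 each step, mod 10: 2, 3, 4, 5, 6, 7 → 8 → 9.
So the next two codes are 98 and 69.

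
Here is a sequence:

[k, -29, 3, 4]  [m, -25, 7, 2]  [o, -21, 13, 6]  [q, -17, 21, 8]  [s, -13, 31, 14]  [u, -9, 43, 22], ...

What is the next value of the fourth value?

36

Fourth value: each term is the sum of the two before it; 4, 2, 6, 8, 14, 22 → 36.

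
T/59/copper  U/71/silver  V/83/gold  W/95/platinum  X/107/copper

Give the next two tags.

Y/119/silver, Z/131/gold

Letter: letters move forward 1 place in the alphabet; T, U, V, W, X → Y → Z.
Second component — +12 each step: 59, 71, 83, 95, 107 → 119 → 131.
For the metal, repeats copper → silver → gold → platinum: copper, silver, gold, platinum, copper → silver → gold.
So the next two tags are Y/119/silver and Z/131/gold.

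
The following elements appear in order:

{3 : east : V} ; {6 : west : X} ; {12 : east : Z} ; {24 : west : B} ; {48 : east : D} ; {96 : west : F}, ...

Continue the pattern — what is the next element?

First slot goes 3, 6, 12, 24, 48, 96 → 192 (×2 each step).
Direction goes east, west, east, west, east, west → east (alternates east ↔ west).
Letter goes V, X, Z, B, D, F → H (letters move forward 2 places in the alphabet, wrapping Z→A).
Putting it together: {192 : east : H}.

{192 : east : H}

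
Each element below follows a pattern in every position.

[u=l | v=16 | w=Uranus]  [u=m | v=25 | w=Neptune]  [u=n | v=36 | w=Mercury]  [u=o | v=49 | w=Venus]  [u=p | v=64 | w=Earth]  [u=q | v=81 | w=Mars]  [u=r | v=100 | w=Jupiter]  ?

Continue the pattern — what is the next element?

U — letters move forward 1 place in the alphabet: l, m, n, o, p, q, r → s.
V: perfect squares: 4², 5², 6², …, so 16, 25, 36, 49, 64, 81, 100 → 121.
W: runs through the planets Mercury→Neptune, so Uranus, Neptune, Mercury, Venus, Earth, Mars, Jupiter → Saturn.
So the next element is [u=s | v=121 | w=Saturn].

[u=s | v=121 | w=Saturn]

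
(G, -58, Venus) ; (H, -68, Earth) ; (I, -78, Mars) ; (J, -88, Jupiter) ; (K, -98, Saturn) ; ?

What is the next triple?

(L, -108, Uranus)

For the letter, letters move forward 1 place in the alphabet: G, H, I, J, K → L.
Second value — −10 each step: -58, -68, -78, -88, -98 → -108.
Planet goes Venus, Earth, Mars, Jupiter, Saturn → Uranus (runs through the planets Mercury→Neptune).
Putting it together: (L, -108, Uranus).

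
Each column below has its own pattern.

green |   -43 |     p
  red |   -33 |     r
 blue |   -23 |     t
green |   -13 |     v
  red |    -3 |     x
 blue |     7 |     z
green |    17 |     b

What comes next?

Colour: repeats green → red → blue; green, red, blue, green, red, blue, green → red.
Second component — +10 each step: -43, -33, -23, -13, -3, 7, 17 → 27.
Letter: p, r, t, v, x, z, b → d (letters move forward 2 places in the alphabet, wrapping Z→A).
Putting it together: red  27  d.

red  27  d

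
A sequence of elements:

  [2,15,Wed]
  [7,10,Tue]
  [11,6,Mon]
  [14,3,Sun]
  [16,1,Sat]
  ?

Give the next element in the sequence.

For the first part, differences are 5, 4, 3, … (decreasing by 1 each time): 2, 7, 11, 14, 16 → 17.
Second part: together with the first part always sums to 17, so 15, 10, 6, 3, 1 → 0.
Day — runs backward through the weekdays Mon→Sun: Wed, Tue, Mon, Sun, Sat → Fri.
Putting it together: [17,0,Fri].

[17,0,Fri]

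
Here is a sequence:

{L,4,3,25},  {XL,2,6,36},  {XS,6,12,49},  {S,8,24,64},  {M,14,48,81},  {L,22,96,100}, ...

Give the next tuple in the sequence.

Size: L, XL, XS, S, M, L → XL (repeats L → XL → XS → S → M).
Second component: 4, 2, 6, 8, 14, 22 → 36 (each term is the sum of the two before it).
Third component: ×2 each step; 3, 6, 12, 24, 48, 96 → 192.
Fourth component — perfect squares: 5², 6², 7², …: 25, 36, 49, 64, 81, 100 → 121.
So the next tuple is {XL,36,192,121}.

{XL,36,192,121}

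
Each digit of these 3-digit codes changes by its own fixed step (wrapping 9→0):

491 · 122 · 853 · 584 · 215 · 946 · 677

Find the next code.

308

First digit goes 4, 1, 8, 5, 2, 9, 6 → 3 (−3 each step, mod 10).
Second digit: +3 each step, mod 10, so 9, 2, 5, 8, 1, 4, 7 → 0.
Third digit: +1 each step, mod 10, so 1, 2, 3, 4, 5, 6, 7 → 8.
So the next code is 308.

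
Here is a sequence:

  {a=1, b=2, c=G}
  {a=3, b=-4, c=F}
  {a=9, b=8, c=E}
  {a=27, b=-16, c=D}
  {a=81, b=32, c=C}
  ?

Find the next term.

{a=243, b=-64, c=B}

A: ×3 each step, so 1, 3, 9, 27, 81 → 243.
B goes 2, -4, 8, -16, 32 → -64 (×(-2) each step).
C — letters move back 1 place in the alphabet: G, F, E, D, C → B.
Putting it together: {a=243, b=-64, c=B}.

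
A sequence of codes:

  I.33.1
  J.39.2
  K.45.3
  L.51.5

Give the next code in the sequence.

Letter — letters move forward 1 place in the alphabet: I, J, K, L → M.
For the second component, +6 each step: 33, 39, 45, 51 → 57.
For the third component, each term is the sum of the two before it: 1, 2, 3, 5 → 8.
Putting it together: M.57.8.

M.57.8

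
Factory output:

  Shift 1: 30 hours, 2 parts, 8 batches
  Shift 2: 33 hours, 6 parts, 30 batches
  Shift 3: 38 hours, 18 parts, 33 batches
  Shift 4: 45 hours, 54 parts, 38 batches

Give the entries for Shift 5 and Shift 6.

54 hours, 162 parts, 45 batches; 65 hours, 486 parts, 54 batches

Hours — differences are 3, 5, 7, … (increasing by 2 each time): 30, 33, 38, 45 → 54 → 65.
Parts: ×3 each step; 2, 6, 18, 54 → 162 → 486.
Batches: always the previous value of the hours; 8, 30, 33, 38 → 45 → 54.
Putting the parts together: 54 hours, 162 parts, 45 batches and then 65 hours, 486 parts, 54 batches.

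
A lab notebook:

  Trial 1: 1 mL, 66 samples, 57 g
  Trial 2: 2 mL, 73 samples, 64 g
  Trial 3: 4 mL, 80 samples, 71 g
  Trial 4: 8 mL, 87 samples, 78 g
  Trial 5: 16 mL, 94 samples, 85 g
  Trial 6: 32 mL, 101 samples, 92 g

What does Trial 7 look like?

ML goes 1, 2, 4, 8, 16, 32 → 64 (×2 each step).
Samples: +7 each step; 66, 73, 80, 87, 94, 101 → 108.
G: always 9 less than the samples, so 57, 64, 71, 78, 85, 92 → 99.
So the next line is 64 mL, 108 samples, 99 g.

64 mL, 108 samples, 99 g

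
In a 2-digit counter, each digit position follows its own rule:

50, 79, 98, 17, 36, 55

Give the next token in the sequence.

First digit: +2 each step, mod 10; 5, 7, 9, 1, 3, 5 → 7.
For the second digit, −1 each step, mod 10: 0, 9, 8, 7, 6, 5 → 4.
So the next token is 74.

74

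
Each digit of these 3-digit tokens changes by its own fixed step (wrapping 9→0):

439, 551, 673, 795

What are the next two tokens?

817, 939

First digit: 4, 5, 6, 7 → 8 → 9 (+1 each step, mod 10).
Second digit goes 3, 5, 7, 9 → 1 → 3 (+2 each step, mod 10).
Third digit: 9, 1, 3, 5 → 7 → 9 (+2 each step, mod 10).
So the next two tokens are 817 and 939.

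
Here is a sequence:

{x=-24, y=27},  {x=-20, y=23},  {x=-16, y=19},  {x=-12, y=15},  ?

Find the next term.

{x=-8, y=11}

X goes -24, -20, -16, -12 → -8 (+4 each step).
Y: together with the x always sums to 3, so 27, 23, 19, 15 → 11.
Combining the parts gives {x=-8, y=11}.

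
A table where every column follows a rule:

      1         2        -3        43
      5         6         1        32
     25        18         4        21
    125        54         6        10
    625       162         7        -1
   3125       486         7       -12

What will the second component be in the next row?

Second component: ×3 each step; 2, 6, 18, 54, 162, 486 → 1458.

1458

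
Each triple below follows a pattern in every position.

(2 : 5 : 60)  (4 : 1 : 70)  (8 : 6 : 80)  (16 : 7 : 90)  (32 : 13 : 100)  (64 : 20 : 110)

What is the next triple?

First value: 2, 4, 8, 16, 32, 64 → 128 (×2 each step).
Second value: each term is the sum of the two before it, so 5, 1, 6, 7, 13, 20 → 33.
Third value — +10 each step: 60, 70, 80, 90, 100, 110 → 120.
Combining the parts gives (128 : 33 : 120).

(128 : 33 : 120)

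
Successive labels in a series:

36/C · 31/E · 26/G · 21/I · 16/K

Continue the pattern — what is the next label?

First component: 36, 31, 26, 21, 16 → 11 (−5 each step).
Letter: letters move forward 2 places in the alphabet; C, E, G, I, K → M.
So the next label is 11/M.

11/M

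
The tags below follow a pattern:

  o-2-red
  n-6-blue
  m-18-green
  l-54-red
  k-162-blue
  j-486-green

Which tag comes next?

i-1458-red

Letter: letters move back 1 place in the alphabet, so o, n, m, l, k, j → i.
Second component: 2, 6, 18, 54, 162, 486 → 1458 (×3 each step).
Colour: red, blue, green, red, blue, green → red (repeats red → blue → green).
So the next tag is i-1458-red.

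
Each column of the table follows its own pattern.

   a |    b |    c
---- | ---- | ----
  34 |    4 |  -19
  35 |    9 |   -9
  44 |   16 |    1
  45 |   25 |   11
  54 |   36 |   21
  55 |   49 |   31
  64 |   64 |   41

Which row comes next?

Column a: 34, 35, 44, 45, 54, 55, 64 → 65 (alternating steps +1, +9, +1, +9, …).
For the column b, perfect squares: 2², 3², 4², …: 4, 9, 16, 25, 36, 49, 64 → 81.
Column c: +10 each step, so -19, -9, 1, 11, 21, 31, 41 → 51.
Combining the parts gives 65  81  51.

65  81  51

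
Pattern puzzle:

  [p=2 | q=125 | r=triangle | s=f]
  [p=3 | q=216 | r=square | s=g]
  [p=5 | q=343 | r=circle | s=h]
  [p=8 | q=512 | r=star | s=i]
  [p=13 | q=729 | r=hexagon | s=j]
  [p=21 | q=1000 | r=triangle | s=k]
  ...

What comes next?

P: each term is the sum of the two before it; 2, 3, 5, 8, 13, 21 → 34.
Q: perfect cubes: 5³, 6³, 7³, …, so 125, 216, 343, 512, 729, 1000 → 1331.
R: repeats triangle → square → circle → star → hexagon, so triangle, square, circle, star, hexagon, triangle → square.
For the s, letters move forward 1 place in the alphabet: f, g, h, i, j, k → l.
Putting it together: [p=34 | q=1331 | r=square | s=l].

[p=34 | q=1331 | r=square | s=l]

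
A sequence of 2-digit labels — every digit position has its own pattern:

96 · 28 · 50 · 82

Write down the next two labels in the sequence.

14 then 46

First digit: 9, 2, 5, 8 → 1 → 4 (+3 each step, mod 10).
Second digit: +2 each step, mod 10; 6, 8, 0, 2 → 4 → 6.
So the next two labels are 14 and 46.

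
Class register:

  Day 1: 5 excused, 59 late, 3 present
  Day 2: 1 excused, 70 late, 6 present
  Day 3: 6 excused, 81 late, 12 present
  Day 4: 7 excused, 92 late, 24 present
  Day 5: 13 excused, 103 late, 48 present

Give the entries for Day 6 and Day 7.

20 excused, 114 late, 96 present; 33 excused, 125 late, 192 present

Excused: each term is the sum of the two before it, so 5, 1, 6, 7, 13 → 20 → 33.
Late — +11 each step: 59, 70, 81, 92, 103 → 114 → 125.
Present: 3, 6, 12, 24, 48 → 96 → 192 (×2 each step).
Putting the parts together: 20 excused, 114 late, 96 present and then 33 excused, 125 late, 192 present.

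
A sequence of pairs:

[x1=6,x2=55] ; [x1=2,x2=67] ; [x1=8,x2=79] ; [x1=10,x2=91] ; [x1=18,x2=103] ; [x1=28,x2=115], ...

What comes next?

[x1=46,x2=127]

For the x1, each term is the sum of the two before it: 6, 2, 8, 10, 18, 28 → 46.
X2 goes 55, 67, 79, 91, 103, 115 → 127 (+12 each step).
Putting it together: [x1=46,x2=127].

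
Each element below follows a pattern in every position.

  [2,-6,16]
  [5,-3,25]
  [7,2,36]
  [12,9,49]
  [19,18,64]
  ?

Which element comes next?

First component goes 2, 5, 7, 12, 19 → 31 (each term is the sum of the two before it).
Second component goes -6, -3, 2, 9, 18 → 29 (differences are 3, 5, 7, … (increasing by 2 each time)).
Third component: perfect squares: 4², 5², 6², …, so 16, 25, 36, 49, 64 → 81.
So the next element is [31,29,81].

[31,29,81]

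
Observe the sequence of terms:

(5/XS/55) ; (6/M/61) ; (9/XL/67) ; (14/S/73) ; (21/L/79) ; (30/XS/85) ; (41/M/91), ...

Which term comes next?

(54/XL/97)

First slot: differences are 1, 3, 5, … (increasing by 2 each time), so 5, 6, 9, 14, 21, 30, 41 → 54.
Size — repeats XS → M → XL → S → L: XS, M, XL, S, L, XS, M → XL.
Third slot: +6 each step, so 55, 61, 67, 73, 79, 85, 91 → 97.
Combining the parts gives (54/XL/97).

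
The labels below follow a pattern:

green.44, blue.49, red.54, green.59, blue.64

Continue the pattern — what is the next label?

red.69

Colour: green, blue, red, green, blue → red (repeats green → blue → red).
Second component goes 44, 49, 54, 59, 64 → 69 (+5 each step).
So the next label is red.69.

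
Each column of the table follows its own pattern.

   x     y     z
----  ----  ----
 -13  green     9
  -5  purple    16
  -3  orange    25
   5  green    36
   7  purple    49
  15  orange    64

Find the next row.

17  green  81

Column x — alternating steps +8, +2, +8, +2, …: -13, -5, -3, 5, 7, 15 → 17.
Column y: repeats green → purple → orange; green, purple, orange, green, purple, orange → green.
Column z: 9, 16, 25, 36, 49, 64 → 81 (perfect squares: 3², 4², 5², …).
Combining the parts gives 17  green  81.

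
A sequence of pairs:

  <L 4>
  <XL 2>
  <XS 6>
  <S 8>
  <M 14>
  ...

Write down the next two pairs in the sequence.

Size: L, XL, XS, S, M → L → XL (runs through clothing sizes XS→XL).
Second part: each term is the sum of the two before it, so 4, 2, 6, 8, 14 → 22 → 36.
Putting the parts together: <L 22> and then <XL 36>.

<L 22>, <XL 36>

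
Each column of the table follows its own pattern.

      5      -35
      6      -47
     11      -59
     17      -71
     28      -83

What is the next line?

First component: 5, 6, 11, 17, 28 → 45 (each term is the sum of the two before it).
Second component goes -35, -47, -59, -71, -83 → -95 (−12 each step).
So the next line is 45  -95.

45  -95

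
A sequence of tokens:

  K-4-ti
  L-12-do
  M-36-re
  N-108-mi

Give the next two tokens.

O-324-fa, P-972-sol

For the letter, letters move forward 1 place in the alphabet: K, L, M, N → O → P.
Second component: 4, 12, 36, 108 → 324 → 972 (×3 each step).
Note: ti, do, re, mi → fa → sol (runs through the solfège scale do→ti).
Putting the parts together: O-324-fa and then P-972-sol.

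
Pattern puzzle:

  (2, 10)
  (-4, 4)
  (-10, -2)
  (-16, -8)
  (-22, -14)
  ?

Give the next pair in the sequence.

First slot: −6 each step; 2, -4, -10, -16, -22 → -28.
Second slot — always 8 more than the first slot: 10, 4, -2, -8, -14 → -20.
So the next pair is (-28, -20).

(-28, -20)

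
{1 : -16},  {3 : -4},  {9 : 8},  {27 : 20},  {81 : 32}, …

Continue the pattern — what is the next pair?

{243 : 44}

For the first part, ×3 each step: 1, 3, 9, 27, 81 → 243.
Second part: +12 each step; -16, -4, 8, 20, 32 → 44.
So the next pair is {243 : 44}.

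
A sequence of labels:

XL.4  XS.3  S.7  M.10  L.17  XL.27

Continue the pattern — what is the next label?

For the size, repeats XL → XS → S → M → L: XL, XS, S, M, L, XL → XS.
For the second component, each term is the sum of the two before it: 4, 3, 7, 10, 17, 27 → 44.
Putting it together: XS.44.

XS.44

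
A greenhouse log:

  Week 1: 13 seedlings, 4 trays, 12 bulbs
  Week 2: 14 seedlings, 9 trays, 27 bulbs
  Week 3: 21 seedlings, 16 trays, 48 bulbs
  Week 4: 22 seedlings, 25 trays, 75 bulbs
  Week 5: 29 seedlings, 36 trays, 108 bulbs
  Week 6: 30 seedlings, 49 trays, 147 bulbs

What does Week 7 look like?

Seedlings: alternating steps +1, +7, +1, +7, …, so 13, 14, 21, 22, 29, 30 → 37.
Trays goes 4, 9, 16, 25, 36, 49 → 64 (perfect squares: 2², 3², 4², …).
Bulbs goes 12, 27, 48, 75, 108, 147 → 192 (always 3 × the trays).
Combining the parts gives 37 seedlings, 64 trays, 192 bulbs.

37 seedlings, 64 trays, 192 bulbs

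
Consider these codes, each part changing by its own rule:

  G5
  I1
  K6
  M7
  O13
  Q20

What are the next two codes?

Letter: letters move forward 2 places in the alphabet, so G, I, K, M, O, Q → S → U.
Second component goes 5, 1, 6, 7, 13, 20 → 33 → 53 (each term is the sum of the two before it).
So the next two codes are S33 and U53.

S33, U53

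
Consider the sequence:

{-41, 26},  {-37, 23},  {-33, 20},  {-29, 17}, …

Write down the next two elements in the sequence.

First slot — +4 each step: -41, -37, -33, -29 → -25 → -21.
Second slot — −3 each step: 26, 23, 20, 17 → 14 → 11.
Putting the parts together: {-25, 14} and then {-21, 11}.

{-25, 14}, {-21, 11}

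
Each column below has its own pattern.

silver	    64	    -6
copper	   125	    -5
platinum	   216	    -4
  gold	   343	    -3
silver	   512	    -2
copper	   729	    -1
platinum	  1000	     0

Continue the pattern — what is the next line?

gold  1331  1

Metal — repeats silver → copper → platinum → gold: silver, copper, platinum, gold, silver, copper, platinum → gold.
Second component goes 64, 125, 216, 343, 512, 729, 1000 → 1331 (perfect cubes: 4³, 5³, 6³, …).
For the third component, +1 each step: -6, -5, -4, -3, -2, -1, 0 → 1.
Combining the parts gives gold  1331  1.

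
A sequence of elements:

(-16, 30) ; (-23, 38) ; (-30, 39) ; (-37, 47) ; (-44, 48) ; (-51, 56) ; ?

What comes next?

(-58, 57)

First component — −7 each step: -16, -23, -30, -37, -44, -51 → -58.
For the second component, alternating steps +8, +1, +8, +1, …: 30, 38, 39, 47, 48, 56 → 57.
So the next element is (-58, 57).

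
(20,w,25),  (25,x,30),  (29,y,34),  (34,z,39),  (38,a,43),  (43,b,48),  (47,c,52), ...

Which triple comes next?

(52,d,57)

For the first coordinate, alternating steps +5, +4, +5, +4, …: 20, 25, 29, 34, 38, 43, 47 → 52.
For the letter, letters move forward 1 place in the alphabet, wrapping Z→A: w, x, y, z, a, b, c → d.
For the third coordinate, always 5 more than the first coordinate: 25, 30, 34, 39, 43, 48, 52 → 57.
Putting it together: (52,d,57).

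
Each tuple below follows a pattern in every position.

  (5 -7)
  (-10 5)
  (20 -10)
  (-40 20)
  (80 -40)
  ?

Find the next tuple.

(-160 80)

First value: 5, -10, 20, -40, 80 → -160 (×(-2) each step).
Second value — always the previous value of the first value: -7, 5, -10, 20, -40 → 80.
Putting it together: (-160 80).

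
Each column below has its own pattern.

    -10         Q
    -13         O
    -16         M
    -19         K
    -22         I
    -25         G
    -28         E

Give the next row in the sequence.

First component: −3 each step, so -10, -13, -16, -19, -22, -25, -28 → -31.
For the letter, letters move back 2 places in the alphabet: Q, O, M, K, I, G, E → C.
Combining the parts gives -31  C.

-31  C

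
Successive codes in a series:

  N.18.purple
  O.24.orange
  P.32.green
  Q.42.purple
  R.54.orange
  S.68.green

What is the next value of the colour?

purple

Colour goes purple, orange, green, purple, orange, green → purple (repeats purple → orange → green).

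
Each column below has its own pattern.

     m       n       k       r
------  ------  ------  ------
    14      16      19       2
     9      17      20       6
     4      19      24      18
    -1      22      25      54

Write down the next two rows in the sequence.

-6  26  29  162; -11  31  30  486

Column m: 14, 9, 4, -1 → -6 → -11 (−5 each step).
Column n: 16, 17, 19, 22 → 26 → 31 (differences are 1, 2, 3, … (increasing by 1 each time)).
Column k goes 19, 20, 24, 25 → 29 → 30 (alternating steps +1, +4, +1, +4, …).
For the column r, ×3 each step: 2, 6, 18, 54 → 162 → 486.
So the next two rows are -6  26  29  162 and -11  31  30  486.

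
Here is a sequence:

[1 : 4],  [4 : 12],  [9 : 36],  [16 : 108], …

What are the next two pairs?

[25 : 324], [36 : 972]

For the first component, perfect squares: 1², 2², 3², …: 1, 4, 9, 16 → 25 → 36.
Second component goes 4, 12, 36, 108 → 324 → 972 (×3 each step).
So the next two pairs are [25 : 324] and [36 : 972].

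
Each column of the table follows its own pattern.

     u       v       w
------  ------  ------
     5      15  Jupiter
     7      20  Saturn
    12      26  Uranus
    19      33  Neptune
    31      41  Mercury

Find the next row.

Column u: 5, 7, 12, 19, 31 → 50 (each term is the sum of the two before it).
Column v: differences are 5, 6, 7, … (increasing by 1 each time), so 15, 20, 26, 33, 41 → 50.
Column w goes Jupiter, Saturn, Uranus, Neptune, Mercury → Venus (runs through the planets Mercury→Neptune).
Putting it together: 50  50  Venus.

50  50  Venus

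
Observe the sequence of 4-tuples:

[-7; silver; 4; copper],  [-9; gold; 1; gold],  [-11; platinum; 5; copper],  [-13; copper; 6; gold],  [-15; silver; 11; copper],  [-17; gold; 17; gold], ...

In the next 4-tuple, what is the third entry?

28

First entry: −2 each step; -7, -9, -11, -13, -15, -17 → -19.
First metal: silver, gold, platinum, copper, silver, gold → platinum (repeats silver → gold → platinum → copper).
For the third entry, each term is the sum of the two before it: 4, 1, 5, 6, 11, 17 → 28.
Second metal: alternates copper ↔ gold, so copper, gold, copper, gold, copper, gold → copper.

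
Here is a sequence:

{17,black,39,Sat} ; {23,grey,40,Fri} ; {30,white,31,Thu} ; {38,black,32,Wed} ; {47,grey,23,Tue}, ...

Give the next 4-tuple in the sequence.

First part: 17, 23, 30, 38, 47 → 57 (differences are 6, 7, 8, … (increasing by 1 each time)).
Shade: black, grey, white, black, grey → white (repeats black → grey → white).
Third part: alternating steps +1, −9, +1, −9, …, so 39, 40, 31, 32, 23 → 24.
Day goes Sat, Fri, Thu, Wed, Tue → Mon (runs backward through the weekdays Mon→Sun).
Combining the parts gives {57,white,24,Mon}.

{57,white,24,Mon}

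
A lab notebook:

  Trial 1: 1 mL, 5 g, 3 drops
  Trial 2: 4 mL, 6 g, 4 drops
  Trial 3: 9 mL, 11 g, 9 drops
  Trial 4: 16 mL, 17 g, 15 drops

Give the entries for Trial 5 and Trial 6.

25 mL, 28 g, 26 drops; 36 mL, 45 g, 43 drops

ML: 1, 4, 9, 16 → 25 → 36 (perfect squares: 1², 2², 3², …).
G goes 5, 6, 11, 17 → 28 → 45 (each term is the sum of the two before it).
Drops: 3, 4, 9, 15 → 26 → 43 (always 2 less than the g).
So the next two rows are 25 mL, 28 g, 26 drops and 36 mL, 45 g, 43 drops.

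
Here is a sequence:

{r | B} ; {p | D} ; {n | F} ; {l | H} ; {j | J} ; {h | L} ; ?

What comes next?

{f | N}

First letter — letters move back 2 places in the alphabet: r, p, n, l, j, h → f.
Second letter: B, D, F, H, J, L → N (letters move forward 2 places in the alphabet).
Putting it together: {f | N}.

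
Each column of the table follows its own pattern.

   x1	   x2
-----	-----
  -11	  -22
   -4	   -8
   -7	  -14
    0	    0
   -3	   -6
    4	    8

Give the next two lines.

1  2; 8  16

For the column x1, alternating steps +7, −3, +7, −3, …: -11, -4, -7, 0, -3, 4 → 1 → 8.
Column x2: always 2 × the column x1; -22, -8, -14, 0, -6, 8 → 2 → 16.
Putting the parts together: 1  2 and then 8  16.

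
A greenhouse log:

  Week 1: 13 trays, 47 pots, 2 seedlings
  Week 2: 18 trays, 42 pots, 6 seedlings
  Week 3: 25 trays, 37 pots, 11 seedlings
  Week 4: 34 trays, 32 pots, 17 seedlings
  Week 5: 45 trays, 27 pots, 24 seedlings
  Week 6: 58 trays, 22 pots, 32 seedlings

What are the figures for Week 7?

73 trays, 17 pots, 41 seedlings

Trays — differences are 5, 7, 9, … (increasing by 2 each time): 13, 18, 25, 34, 45, 58 → 73.
Pots: −5 each step; 47, 42, 37, 32, 27, 22 → 17.
Seedlings — differences are 4, 5, 6, … (increasing by 1 each time): 2, 6, 11, 17, 24, 32 → 41.
So the next record is 73 trays, 17 pots, 41 seedlings.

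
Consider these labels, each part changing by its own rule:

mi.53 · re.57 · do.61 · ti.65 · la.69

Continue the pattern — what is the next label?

Note — runs backward through the solfège scale do→ti: mi, re, do, ti, la → sol.
Second component: +4 each step; 53, 57, 61, 65, 69 → 73.
Combining the parts gives sol.73.

sol.73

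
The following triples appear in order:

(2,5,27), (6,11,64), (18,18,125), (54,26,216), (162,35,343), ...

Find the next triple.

First component: ×3 each step, so 2, 6, 18, 54, 162 → 486.
For the second component, differences are 6, 7, 8, … (increasing by 1 each time): 5, 11, 18, 26, 35 → 45.
Third component: perfect cubes: 3³, 4³, 5³, …; 27, 64, 125, 216, 343 → 512.
So the next triple is (486,45,512).

(486,45,512)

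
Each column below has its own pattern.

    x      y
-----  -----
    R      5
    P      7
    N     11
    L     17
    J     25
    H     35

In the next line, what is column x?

F

For the column x, letters move back 2 places in the alphabet: R, P, N, L, J, H → F.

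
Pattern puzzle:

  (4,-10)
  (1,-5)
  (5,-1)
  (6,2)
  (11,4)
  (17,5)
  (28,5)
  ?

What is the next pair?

First entry — each term is the sum of the two before it: 4, 1, 5, 6, 11, 17, 28 → 45.
For the second entry, differences are 5, 4, 3, … (decreasing by 1 each time): -10, -5, -1, 2, 4, 5, 5 → 4.
Putting it together: (45,4).

(45,4)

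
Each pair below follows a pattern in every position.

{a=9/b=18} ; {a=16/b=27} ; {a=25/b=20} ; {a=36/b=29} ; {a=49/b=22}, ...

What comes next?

{a=64/b=31}

For the a, perfect squares: 3², 4², 5², …: 9, 16, 25, 36, 49 → 64.
B: 18, 27, 20, 29, 22 → 31 (alternating steps +9, −7, +9, −7, …).
So the next pair is {a=64/b=31}.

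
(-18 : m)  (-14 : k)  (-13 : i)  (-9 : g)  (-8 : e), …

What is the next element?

First value goes -18, -14, -13, -9, -8 → -4 (alternating steps +4, +1, +4, +1, …).
Letter: letters move back 2 places in the alphabet; m, k, i, g, e → c.
Combining the parts gives (-4 : c).

(-4 : c)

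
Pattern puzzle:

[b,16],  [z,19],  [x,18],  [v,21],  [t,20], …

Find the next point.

For the letter, letters move back 2 places in the alphabet, wrapping A→Z: b, z, x, v, t → r.
Second component: 16, 19, 18, 21, 20 → 23 (alternating steps +3, −1, +3, −1, …).
Combining the parts gives [r,23].

[r,23]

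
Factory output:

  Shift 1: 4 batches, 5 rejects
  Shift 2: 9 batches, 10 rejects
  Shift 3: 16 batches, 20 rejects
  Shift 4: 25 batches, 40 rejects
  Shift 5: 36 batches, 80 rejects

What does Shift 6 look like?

49 batches, 160 rejects

Batches goes 4, 9, 16, 25, 36 → 49 (perfect squares: 2², 3², 4², …).
Rejects: ×2 each step, so 5, 10, 20, 40, 80 → 160.
So the next row is 49 batches, 160 rejects.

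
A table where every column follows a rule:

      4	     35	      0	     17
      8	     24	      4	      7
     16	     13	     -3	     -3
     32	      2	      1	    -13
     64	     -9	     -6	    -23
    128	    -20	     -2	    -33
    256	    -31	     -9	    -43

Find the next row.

512  -42  -5  -53

First component — ×2 each step: 4, 8, 16, 32, 64, 128, 256 → 512.
Second component: 35, 24, 13, 2, -9, -20, -31 → -42 (−11 each step).
Third component: alternating steps +4, −7, +4, −7, …, so 0, 4, -3, 1, -6, -2, -9 → -5.
Fourth component: −10 each step; 17, 7, -3, -13, -23, -33, -43 → -53.
Putting it together: 512  -42  -5  -53.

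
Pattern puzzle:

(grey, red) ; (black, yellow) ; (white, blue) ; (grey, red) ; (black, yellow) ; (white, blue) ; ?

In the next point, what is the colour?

red

Shade goes grey, black, white, grey, black, white → grey (repeats grey → black → white).
Colour — repeats red → yellow → blue: red, yellow, blue, red, yellow, blue → red.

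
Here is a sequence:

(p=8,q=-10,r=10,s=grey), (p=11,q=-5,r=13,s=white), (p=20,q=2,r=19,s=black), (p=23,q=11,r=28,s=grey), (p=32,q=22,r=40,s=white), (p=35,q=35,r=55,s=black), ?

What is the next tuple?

P — alternating steps +3, +9, +3, +9, …: 8, 11, 20, 23, 32, 35 → 44.
Q — differences are 5, 7, 9, … (increasing by 2 each time): -10, -5, 2, 11, 22, 35 → 50.
R: 10, 13, 19, 28, 40, 55 → 73 (differences are 3, 6, 9, … (increasing by 3 each time)).
For the s, repeats grey → white → black: grey, white, black, grey, white, black → grey.
Putting it together: (p=44,q=50,r=73,s=grey).

(p=44,q=50,r=73,s=grey)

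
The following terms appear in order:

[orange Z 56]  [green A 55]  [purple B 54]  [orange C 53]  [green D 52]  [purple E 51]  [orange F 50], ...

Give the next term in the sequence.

[green G 49]

Colour goes orange, green, purple, orange, green, purple, orange → green (repeats orange → green → purple).
Letter goes Z, A, B, C, D, E, F → G (letters move forward 1 place in the alphabet, wrapping Z→A).
Third slot goes 56, 55, 54, 53, 52, 51, 50 → 49 (−1 each step).
Combining the parts gives [green G 49].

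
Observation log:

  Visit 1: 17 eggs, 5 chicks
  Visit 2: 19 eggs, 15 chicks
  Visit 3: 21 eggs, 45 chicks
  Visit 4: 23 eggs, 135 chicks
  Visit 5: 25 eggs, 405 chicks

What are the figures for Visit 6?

27 eggs, 1215 chicks

Eggs goes 17, 19, 21, 23, 25 → 27 (+2 each step).
Chicks: ×3 each step; 5, 15, 45, 135, 405 → 1215.
So the next row is 27 eggs, 1215 chicks.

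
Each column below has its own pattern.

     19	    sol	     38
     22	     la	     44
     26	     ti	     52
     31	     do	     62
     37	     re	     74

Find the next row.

First component: differences are 3, 4, 5, … (increasing by 1 each time), so 19, 22, 26, 31, 37 → 44.
Note: runs through the solfège scale do→ti; sol, la, ti, do, re → mi.
Third component: 38, 44, 52, 62, 74 → 88 (always 2 × the first component).
So the next row is 44  mi  88.

44  mi  88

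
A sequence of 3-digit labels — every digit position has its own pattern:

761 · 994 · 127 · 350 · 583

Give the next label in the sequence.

First digit: +2 each step, mod 10; 7, 9, 1, 3, 5 → 7.
Second digit: +3 each step, mod 10; 6, 9, 2, 5, 8 → 1.
Third digit — +3 each step, mod 10: 1, 4, 7, 0, 3 → 6.
Putting it together: 716.

716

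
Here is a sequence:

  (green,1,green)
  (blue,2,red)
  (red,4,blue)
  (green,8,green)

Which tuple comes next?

First colour goes green, blue, red, green → blue (repeats green → blue → red).
Second component — ×2 each step: 1, 2, 4, 8 → 16.
For the second colour, repeats green → red → blue: green, red, blue, green → red.
Putting it together: (blue,16,red).

(blue,16,red)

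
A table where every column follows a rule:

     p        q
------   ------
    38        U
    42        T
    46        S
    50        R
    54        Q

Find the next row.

Column p: +4 each step, so 38, 42, 46, 50, 54 → 58.
Column q: U, T, S, R, Q → P (letters move back 1 place in the alphabet).
So the next row is 58  P.

58  P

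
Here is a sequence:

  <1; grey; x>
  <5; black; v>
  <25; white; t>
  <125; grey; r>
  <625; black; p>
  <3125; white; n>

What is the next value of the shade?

grey

Shade — repeats grey → black → white: grey, black, white, grey, black, white → grey.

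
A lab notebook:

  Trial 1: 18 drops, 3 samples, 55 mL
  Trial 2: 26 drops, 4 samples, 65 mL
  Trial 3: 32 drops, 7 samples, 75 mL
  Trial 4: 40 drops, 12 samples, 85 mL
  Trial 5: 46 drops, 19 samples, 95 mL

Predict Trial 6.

54 drops, 28 samples, 105 mL

Drops: 18, 26, 32, 40, 46 → 54 (alternating steps +8, +6, +8, +6, …).
Samples: 3, 4, 7, 12, 19 → 28 (differences are 1, 3, 5, … (increasing by 2 each time)).
ML: +10 each step; 55, 65, 75, 85, 95 → 105.
Putting it together: 54 drops, 28 samples, 105 mL.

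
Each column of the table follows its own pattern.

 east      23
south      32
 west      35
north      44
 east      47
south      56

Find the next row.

For the direction, repeats east → south → west → north: east, south, west, north, east, south → west.
Second component goes 23, 32, 35, 44, 47, 56 → 59 (alternating steps +9, +3, +9, +3, …).
Putting it together: west  59.

west  59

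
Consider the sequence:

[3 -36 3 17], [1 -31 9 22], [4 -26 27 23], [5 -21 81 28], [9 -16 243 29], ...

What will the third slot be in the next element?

729

Third slot: ×3 each step; 3, 9, 27, 81, 243 → 729.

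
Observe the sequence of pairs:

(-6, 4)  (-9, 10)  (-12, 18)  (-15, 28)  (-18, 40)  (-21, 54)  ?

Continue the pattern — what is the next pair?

First slot — −3 each step: -6, -9, -12, -15, -18, -21 → -24.
Second slot: 4, 10, 18, 28, 40, 54 → 70 (differences are 6, 8, 10, … (increasing by 2 each time)).
Combining the parts gives (-24, 70).

(-24, 70)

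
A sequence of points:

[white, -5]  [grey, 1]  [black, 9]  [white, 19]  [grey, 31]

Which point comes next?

[black, 45]

Shade goes white, grey, black, white, grey → black (repeats white → grey → black).
Second slot: differences are 6, 8, 10, … (increasing by 2 each time); -5, 1, 9, 19, 31 → 45.
Combining the parts gives [black, 45].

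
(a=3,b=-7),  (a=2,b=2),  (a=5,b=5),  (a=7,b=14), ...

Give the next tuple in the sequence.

A: 3, 2, 5, 7 → 12 (each term is the sum of the two before it).
B goes -7, 2, 5, 14 → 17 (alternating steps +9, +3, +9, +3, …).
Putting it together: (a=12,b=17).

(a=12,b=17)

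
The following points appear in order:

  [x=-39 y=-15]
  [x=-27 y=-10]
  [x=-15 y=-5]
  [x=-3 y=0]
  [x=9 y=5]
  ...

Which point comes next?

X goes -39, -27, -15, -3, 9 → 21 (+12 each step).
Y: +5 each step, so -15, -10, -5, 0, 5 → 10.
So the next point is [x=21 y=10].

[x=21 y=10]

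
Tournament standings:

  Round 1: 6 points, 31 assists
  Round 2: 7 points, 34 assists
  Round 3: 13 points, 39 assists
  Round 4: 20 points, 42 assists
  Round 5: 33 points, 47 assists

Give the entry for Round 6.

Points: 6, 7, 13, 20, 33 → 53 (each term is the sum of the two before it).
For the assists, alternating steps +3, +5, +3, +5, …: 31, 34, 39, 42, 47 → 50.
So the next line is 53 points, 50 assists.

53 points, 50 assists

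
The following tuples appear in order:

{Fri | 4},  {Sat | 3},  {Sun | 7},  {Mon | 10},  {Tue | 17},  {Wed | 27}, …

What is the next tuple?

Day — runs through the weekdays Mon→Sun: Fri, Sat, Sun, Mon, Tue, Wed → Thu.
Second part: each term is the sum of the two before it, so 4, 3, 7, 10, 17, 27 → 44.
Putting it together: {Thu | 44}.

{Thu | 44}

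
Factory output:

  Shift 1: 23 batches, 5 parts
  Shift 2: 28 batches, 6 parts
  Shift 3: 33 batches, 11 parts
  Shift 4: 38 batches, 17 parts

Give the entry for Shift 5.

43 batches, 28 parts

Batches: 23, 28, 33, 38 → 43 (+5 each step).
Parts — each term is the sum of the two before it: 5, 6, 11, 17 → 28.
Putting it together: 43 batches, 28 parts.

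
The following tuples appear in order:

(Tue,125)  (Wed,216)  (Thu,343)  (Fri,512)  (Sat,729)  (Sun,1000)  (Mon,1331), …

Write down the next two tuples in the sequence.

(Tue,1728), (Wed,2197)

For the day, runs through the weekdays Mon→Sun: Tue, Wed, Thu, Fri, Sat, Sun, Mon → Tue → Wed.
Second component: 125, 216, 343, 512, 729, 1000, 1331 → 1728 → 2197 (perfect cubes: 5³, 6³, 7³, …).
Putting the parts together: (Tue,1728) and then (Wed,2197).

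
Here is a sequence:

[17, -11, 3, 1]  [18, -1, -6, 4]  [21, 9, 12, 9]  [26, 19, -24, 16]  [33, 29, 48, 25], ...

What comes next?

[42, 39, -96, 36]

First slot — differences are 1, 3, 5, … (increasing by 2 each time): 17, 18, 21, 26, 33 → 42.
Second slot — +10 each step: -11, -1, 9, 19, 29 → 39.
Third slot: ×(-2) each step; 3, -6, 12, -24, 48 → -96.
Fourth slot goes 1, 4, 9, 16, 25 → 36 (perfect squares: 1², 2², 3², …).
Combining the parts gives [42, 39, -96, 36].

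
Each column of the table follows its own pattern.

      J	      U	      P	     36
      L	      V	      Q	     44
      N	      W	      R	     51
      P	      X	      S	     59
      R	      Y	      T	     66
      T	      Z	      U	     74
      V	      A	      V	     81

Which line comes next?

X  B  W  89

First letter — letters move forward 2 places in the alphabet: J, L, N, P, R, T, V → X.
Second letter: letters move forward 1 place in the alphabet, wrapping Z→A, so U, V, W, X, Y, Z, A → B.
Third letter: letters move forward 1 place in the alphabet, so P, Q, R, S, T, U, V → W.
For the fourth component, alternating steps +8, +7, +8, +7, …: 36, 44, 51, 59, 66, 74, 81 → 89.
So the next line is X  B  W  89.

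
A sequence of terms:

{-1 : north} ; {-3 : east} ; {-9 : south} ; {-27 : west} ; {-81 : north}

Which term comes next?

{-243 : east}

First entry: ×3 each step; -1, -3, -9, -27, -81 → -243.
Direction: repeats north → east → south → west; north, east, south, west, north → east.
So the next term is {-243 : east}.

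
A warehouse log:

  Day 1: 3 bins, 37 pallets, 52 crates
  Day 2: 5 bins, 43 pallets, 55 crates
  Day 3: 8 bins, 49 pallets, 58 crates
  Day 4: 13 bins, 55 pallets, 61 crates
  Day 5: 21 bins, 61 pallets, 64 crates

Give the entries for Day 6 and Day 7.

Bins: each term is the sum of the two before it, so 3, 5, 8, 13, 21 → 34 → 55.
Pallets: +6 each step, so 37, 43, 49, 55, 61 → 67 → 73.
Crates: +3 each step; 52, 55, 58, 61, 64 → 67 → 70.
Putting the parts together: 34 bins, 67 pallets, 67 crates and then 55 bins, 73 pallets, 70 crates.

34 bins, 67 pallets, 67 crates; 55 bins, 73 pallets, 70 crates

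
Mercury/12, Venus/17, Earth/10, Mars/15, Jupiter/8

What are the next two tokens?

Planet: runs through the planets Mercury→Neptune; Mercury, Venus, Earth, Mars, Jupiter → Saturn → Uranus.
Second component — alternating steps +5, −7, +5, −7, …: 12, 17, 10, 15, 8 → 13 → 6.
So the next two tokens are Saturn/13 and Uranus/6.

Saturn/13, Uranus/6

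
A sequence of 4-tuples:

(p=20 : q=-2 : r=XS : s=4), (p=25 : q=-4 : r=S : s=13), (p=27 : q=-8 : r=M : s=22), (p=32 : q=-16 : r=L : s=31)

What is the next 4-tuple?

(p=34 : q=-32 : r=XL : s=40)

P — alternating steps +5, +2, +5, +2, …: 20, 25, 27, 32 → 34.
Q: -2, -4, -8, -16 → -32 (×2 each step).
For the r, runs through clothing sizes XS→XL: XS, S, M, L → XL.
S: +9 each step, so 4, 13, 22, 31 → 40.
Combining the parts gives (p=34 : q=-32 : r=XL : s=40).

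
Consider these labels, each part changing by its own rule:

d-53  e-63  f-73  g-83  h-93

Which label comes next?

i-103

Letter: letters move forward 1 place in the alphabet, so d, e, f, g, h → i.
Second component: +10 each step, so 53, 63, 73, 83, 93 → 103.
Combining the parts gives i-103.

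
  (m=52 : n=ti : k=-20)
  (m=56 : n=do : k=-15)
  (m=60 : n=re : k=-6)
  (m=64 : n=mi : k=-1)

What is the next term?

M: +4 each step, so 52, 56, 60, 64 → 68.
N: runs through the solfège scale do→ti, so ti, do, re, mi → fa.
K: alternating steps +5, +9, +5, +9, …, so -20, -15, -6, -1 → 8.
So the next term is (m=68 : n=fa : k=8).

(m=68 : n=fa : k=8)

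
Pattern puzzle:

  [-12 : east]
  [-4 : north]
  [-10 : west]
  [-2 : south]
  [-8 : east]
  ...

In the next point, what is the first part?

First part: alternating steps +8, −6, +8, −6, …, so -12, -4, -10, -2, -8 → 0.

0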